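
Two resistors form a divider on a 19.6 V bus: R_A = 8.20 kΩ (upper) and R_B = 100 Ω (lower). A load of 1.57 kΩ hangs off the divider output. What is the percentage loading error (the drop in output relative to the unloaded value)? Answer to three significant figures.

The divider's output (Thévenin) resistance is R_A‖R_B = 98.80 Ω.
Fractional drop under load = R_th/(R_th + R_L) = 98.80 / (98.80 + 1570) = 0.05920.
So the output falls by 5.92 %.

5.92 %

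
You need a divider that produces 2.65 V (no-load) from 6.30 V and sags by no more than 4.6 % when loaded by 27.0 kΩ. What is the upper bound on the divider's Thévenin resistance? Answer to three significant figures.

R_th ≤ 1.30 kΩ

Loading drop = R_th/(R_th + R_L) ≤ 0.0460, so R_th ≤ R_L · ε/(1−ε) = 27.0 kΩ × 0.0460/0.9540 = 1.30 kΩ.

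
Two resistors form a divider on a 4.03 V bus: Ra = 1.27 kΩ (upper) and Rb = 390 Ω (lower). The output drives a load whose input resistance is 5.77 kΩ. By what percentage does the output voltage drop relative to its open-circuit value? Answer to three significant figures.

4.92 %

The divider's output (Thévenin) resistance is Ra‖Rb = 298.4 Ω.
Fractional drop under load = R_th/(R_th + R_L) = 298.4 / (298.4 + 5770) = 0.04917.
So the output falls by 4.92 %.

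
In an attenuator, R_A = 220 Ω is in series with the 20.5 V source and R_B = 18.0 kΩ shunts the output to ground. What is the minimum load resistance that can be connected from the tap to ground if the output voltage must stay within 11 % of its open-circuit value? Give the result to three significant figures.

R_L(min) ≈ 1.76 kΩ

Output resistance R_th = R_A‖R_B = (220 × 18000)/18220 = 217.3 Ω.
The fractional drop is R_th/(R_th + R_L); requiring this ≤ 0.110 gives R_L ≥ R_th(1/0.110 − 1) = 217.3 × 8.091 = 1.76 kΩ.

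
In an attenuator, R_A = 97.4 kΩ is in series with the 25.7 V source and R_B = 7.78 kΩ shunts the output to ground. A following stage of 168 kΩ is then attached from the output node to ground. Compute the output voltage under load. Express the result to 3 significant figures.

The load sits in parallel with R_B: R_B‖R_L = (7.78 × 168) / (7.78 + 168) = 7.436 kΩ.
V_out = 25.7 × 7.436 / (97.4 + 7.436) = 25.7 × 7.436/104.8 = 1.82 V.

V_out ≈ 1.82 V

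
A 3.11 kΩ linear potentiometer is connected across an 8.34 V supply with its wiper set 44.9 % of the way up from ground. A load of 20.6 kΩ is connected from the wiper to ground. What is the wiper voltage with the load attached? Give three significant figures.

V ≈ 3.61 V

The wiper splits the pot into (1−α)R = 1.714 kΩ above and αR = 1.396 kΩ below.
Lower section ‖ load = 1.308 kΩ.
V_wiper = 8.34 × 1.308/(1.714 + 1.308) = 3.61 V.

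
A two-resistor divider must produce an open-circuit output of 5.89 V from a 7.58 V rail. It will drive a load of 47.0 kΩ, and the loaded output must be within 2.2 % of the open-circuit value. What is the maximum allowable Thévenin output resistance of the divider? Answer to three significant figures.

R_th ≤ 1.06 kΩ

Loading drop = R_th/(R_th + R_L) ≤ 0.0220, so R_th ≤ R_L · ε/(1−ε) = 47.0 kΩ × 0.0220/0.9780 = 1.06 kΩ.
(Any R1, R2 with R2/(R1+R2) = 0.777 and R1‖R2 ≤ 1.06 kΩ will meet the spec.)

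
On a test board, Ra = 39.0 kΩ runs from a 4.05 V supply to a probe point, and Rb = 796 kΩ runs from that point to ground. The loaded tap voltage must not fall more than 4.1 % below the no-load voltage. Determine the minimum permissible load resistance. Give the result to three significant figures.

R_L(min) ≈ 870 kΩ

Output resistance R_th = Ra‖Rb = (39.0 × 796)/835.0 = 37.18 kΩ.
The fractional drop is R_th/(R_th + R_L); requiring this ≤ 0.0410 gives R_L ≥ R_th(1/0.0410 − 1) = 37.18 × 23.39 = 870 kΩ.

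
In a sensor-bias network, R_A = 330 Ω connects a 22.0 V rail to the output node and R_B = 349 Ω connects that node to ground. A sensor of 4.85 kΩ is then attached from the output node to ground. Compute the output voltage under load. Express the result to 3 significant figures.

The load sits in parallel with R_B: R_B‖R_L = (349 × 4850) / (349 + 4850) = 325.6 Ω.
V_out = 22.0 × 325.6 / (330 + 325.6) = 22.0 × 325.6/655.6 = 10.9 V.

V_out ≈ 10.9 V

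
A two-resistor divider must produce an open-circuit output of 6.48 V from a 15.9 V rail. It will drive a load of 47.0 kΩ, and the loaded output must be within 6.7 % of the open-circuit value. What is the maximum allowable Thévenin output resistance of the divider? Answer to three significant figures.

Loading drop = R_th/(R_th + R_L) ≤ 0.0670, so R_th ≤ R_L · ε/(1−ε) = 47.0 kΩ × 0.0670/0.9330 = 3.38 kΩ.

R_th ≤ 3.38 kΩ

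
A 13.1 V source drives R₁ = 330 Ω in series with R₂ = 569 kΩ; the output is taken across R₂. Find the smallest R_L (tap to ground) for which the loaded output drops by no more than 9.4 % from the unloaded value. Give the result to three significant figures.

R_L(min) ≈ 3.18 kΩ

Output resistance R_th = R₁‖R₂ = (330 × 569000)/569300 = 329.8 Ω.
The fractional drop is R_th/(R_th + R_L); requiring this ≤ 0.0940 gives R_L ≥ R_th(1/0.0940 − 1) = 329.8 × 9.638 = 3.18 kΩ.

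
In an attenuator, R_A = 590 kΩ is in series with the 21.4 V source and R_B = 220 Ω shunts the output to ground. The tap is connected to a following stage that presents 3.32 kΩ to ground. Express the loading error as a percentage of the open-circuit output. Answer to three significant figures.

6.21 %

The divider's output (Thévenin) resistance is R_A‖R_B = 219.9 Ω.
Fractional drop under load = R_th/(R_th + R_L) = 219.9 / (219.9 + 3320) = 0.06213.
So the output falls by 6.21 %.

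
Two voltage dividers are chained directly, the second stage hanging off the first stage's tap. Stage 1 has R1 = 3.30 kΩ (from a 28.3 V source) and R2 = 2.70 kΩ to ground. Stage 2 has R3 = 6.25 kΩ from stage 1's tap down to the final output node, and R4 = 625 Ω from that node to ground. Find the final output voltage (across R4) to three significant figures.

Stage 2 presents R3+R4 = 6875 Ω as a load on stage 1's tap.
Stage 1's lower leg becomes R2‖(R3+R4) = 1939 Ω, so V_mid = 28.3 × 1939/5239 = 10.47 V.
Stage 2 is itself unloaded: V_out = V_mid × R4/(R3+R4) = 10.47 × 625/6875 = 0.952 V.

V_out ≈ 0.952 V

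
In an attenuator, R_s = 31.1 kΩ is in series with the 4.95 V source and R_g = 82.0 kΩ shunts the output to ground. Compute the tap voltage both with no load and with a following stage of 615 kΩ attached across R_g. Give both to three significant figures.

Open-circuit: V = 4.95 × 82.0/(31.1 + 82.0) = 3.59 V.
With the load, R_g becomes R_g‖R_L = 72.35 kΩ, so V = 4.95 × 72.35/103.5 = 3.46 V.

Unloaded: 3.59 V; loaded: 3.46 V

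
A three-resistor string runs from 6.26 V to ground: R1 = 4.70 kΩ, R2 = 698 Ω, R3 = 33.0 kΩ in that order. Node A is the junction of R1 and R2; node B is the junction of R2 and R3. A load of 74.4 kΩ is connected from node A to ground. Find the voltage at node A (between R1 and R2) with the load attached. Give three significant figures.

V ≈ 5.21 V

Below node A the series string R2+R3 = 33700 Ω sits in parallel with the 74400 Ω load: 23190 Ω.
V_A = 6.26 × 23190/(4700 + 23190) = 5.21 V.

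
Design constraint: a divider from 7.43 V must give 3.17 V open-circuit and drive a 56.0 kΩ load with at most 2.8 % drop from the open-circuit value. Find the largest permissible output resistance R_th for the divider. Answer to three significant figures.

R_th ≤ 1.61 kΩ

Loading drop = R_th/(R_th + R_L) ≤ 0.0280, so R_th ≤ R_L · ε/(1−ε) = 56.0 kΩ × 0.0280/0.9720 = 1.61 kΩ.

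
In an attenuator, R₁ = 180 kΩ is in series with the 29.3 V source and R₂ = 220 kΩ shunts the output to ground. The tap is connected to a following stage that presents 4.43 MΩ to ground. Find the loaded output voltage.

V_out ≈ 15.8 V

The load sits in parallel with R₂: R₂‖R_L = (220 × 4430) / (220 + 4430) = 209.6 kΩ.
V_out = 29.3 × 209.6 / (180 + 209.6) = 29.3 × 209.6/389.6 = 15.8 V.
(Unloaded it would have been 16.1 V.)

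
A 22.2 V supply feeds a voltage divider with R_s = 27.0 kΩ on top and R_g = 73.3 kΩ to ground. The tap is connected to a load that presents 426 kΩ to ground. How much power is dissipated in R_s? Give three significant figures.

P ≈ 1.66 mW

Total resistance from the source is R_s + (R_g‖R_L) = 89.54 kΩ, so I = 22.2/89.54 kΩ = 0.2479 mA.
P = I²·R_s = (0.2479 mA)² × 27.0 kΩ = 1.66 mW.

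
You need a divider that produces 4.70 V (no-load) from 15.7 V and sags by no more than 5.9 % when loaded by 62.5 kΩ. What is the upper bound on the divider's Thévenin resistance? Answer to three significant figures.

R_th ≤ 3.92 kΩ

Loading drop = R_th/(R_th + R_L) ≤ 0.0590, so R_th ≤ R_L · ε/(1−ε) = 62.5 kΩ × 0.0590/0.9410 = 3.92 kΩ.
(Any R1, R2 with R2/(R1+R2) = 0.299 and R1‖R2 ≤ 3.92 kΩ will meet the spec.)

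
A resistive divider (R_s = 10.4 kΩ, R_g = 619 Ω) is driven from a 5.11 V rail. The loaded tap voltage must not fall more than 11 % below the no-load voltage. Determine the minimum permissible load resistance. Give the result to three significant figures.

R_L(min) ≈ 4.73 kΩ

Output resistance R_th = R_s‖R_g = (10400 × 619)/11020 = 584.2 Ω.
The fractional drop is R_th/(R_th + R_L); requiring this ≤ 0.110 gives R_L ≥ R_th(1/0.110 − 1) = 584.2 × 8.091 = 4.73 kΩ.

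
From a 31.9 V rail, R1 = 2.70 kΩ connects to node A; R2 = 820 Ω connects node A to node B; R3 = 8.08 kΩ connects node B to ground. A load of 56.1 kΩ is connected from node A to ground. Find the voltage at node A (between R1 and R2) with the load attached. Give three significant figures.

Below node A the series string R2+R3 = 8900 Ω sits in parallel with the 56100 Ω load: 7681 Ω.
V_A = 31.9 × 7681/(2700 + 7681) = 23.6 V.

V ≈ 23.6 V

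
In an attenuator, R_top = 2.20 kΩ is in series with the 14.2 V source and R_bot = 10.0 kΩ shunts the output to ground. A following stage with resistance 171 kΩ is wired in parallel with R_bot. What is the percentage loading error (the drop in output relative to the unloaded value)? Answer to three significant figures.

The divider's output (Thévenin) resistance is R_top‖R_bot = 1.803 kΩ.
Fractional drop under load = R_th/(R_th + R_L) = 1.803 / (1.803 + 171) = 0.01044.
So the output falls by 1.04 %.

1.04 %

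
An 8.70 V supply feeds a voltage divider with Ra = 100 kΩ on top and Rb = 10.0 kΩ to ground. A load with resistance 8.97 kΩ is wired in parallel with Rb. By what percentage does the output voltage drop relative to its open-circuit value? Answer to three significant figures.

Unloaded V = 8.70 × 10.0/110.0 = 0.7909 V.
Loaded: Rb‖R_L = 4.729 kΩ, giving V = 8.70 × 4.729/104.7 = 0.3928 V.
Drop = (0.7909 − 0.3928) / 0.7909 = 50.3 %.

50.3 %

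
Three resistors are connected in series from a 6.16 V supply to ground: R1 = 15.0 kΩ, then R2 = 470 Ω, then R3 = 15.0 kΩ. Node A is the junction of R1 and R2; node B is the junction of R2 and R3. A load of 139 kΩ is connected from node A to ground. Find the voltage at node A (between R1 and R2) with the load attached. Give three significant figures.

Below node A the series string R2+R3 = 15470 Ω sits in parallel with the 139000 Ω load: 13920 Ω.
V_A = 6.16 × 13920/(15000 + 13920) = 2.97 V.

V ≈ 2.97 V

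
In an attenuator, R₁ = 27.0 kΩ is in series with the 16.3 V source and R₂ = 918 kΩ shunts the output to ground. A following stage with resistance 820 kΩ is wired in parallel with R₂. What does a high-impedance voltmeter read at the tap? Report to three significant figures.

V_out ≈ 15.3 V

The load sits in parallel with R₂: R₂‖R_L = (918 × 820) / (918 + 820) = 433.1 kΩ.
V_out = 16.3 × 433.1 / (27.0 + 433.1) = 16.3 × 433.1/460.1 = 15.3 V.
(Unloaded it would have been 15.8 V.)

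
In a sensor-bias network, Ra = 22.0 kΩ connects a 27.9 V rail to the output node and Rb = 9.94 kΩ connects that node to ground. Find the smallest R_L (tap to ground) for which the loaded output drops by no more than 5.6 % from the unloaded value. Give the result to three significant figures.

Output resistance R_th = Ra‖Rb = (22.0 × 9.94)/31.94 = 6.847 kΩ.
The fractional drop is R_th/(R_th + R_L); requiring this ≤ 0.0560 gives R_L ≥ R_th(1/0.0560 − 1) = 6.847 × 16.86 = 115 kΩ.

R_L(min) ≈ 115 kΩ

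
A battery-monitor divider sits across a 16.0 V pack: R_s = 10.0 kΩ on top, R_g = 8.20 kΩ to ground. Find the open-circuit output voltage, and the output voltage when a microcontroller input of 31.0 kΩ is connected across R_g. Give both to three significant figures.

Open-circuit: V = 16.0 × 8.20/(10.0 + 8.20) = 7.21 V.
With the load, R_g becomes R_g‖R_L = 6.485 kΩ, so V = 16.0 × 6.485/16.48 = 6.29 V.

Unloaded: 7.21 V; loaded: 6.29 V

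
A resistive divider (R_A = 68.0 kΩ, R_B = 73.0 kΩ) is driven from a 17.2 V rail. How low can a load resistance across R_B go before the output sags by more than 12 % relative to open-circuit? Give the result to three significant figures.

Output resistance R_th = R_A‖R_B = (68.0 × 73.0)/141.0 = 35.21 kΩ.
The fractional drop is R_th/(R_th + R_L); requiring this ≤ 0.120 gives R_L ≥ R_th(1/0.120 − 1) = 35.21 × 7.333 = 258 kΩ.

R_L(min) ≈ 258 kΩ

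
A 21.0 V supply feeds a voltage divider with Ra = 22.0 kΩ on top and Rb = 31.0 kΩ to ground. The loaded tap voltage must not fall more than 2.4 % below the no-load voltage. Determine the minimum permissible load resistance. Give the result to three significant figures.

R_L(min) ≈ 523 kΩ

Output resistance R_th = Ra‖Rb = (22.0 × 31.0)/53.00 = 12.87 kΩ.
The fractional drop is R_th/(R_th + R_L); requiring this ≤ 0.0240 gives R_L ≥ R_th(1/0.0240 − 1) = 12.87 × 40.67 = 523 kΩ.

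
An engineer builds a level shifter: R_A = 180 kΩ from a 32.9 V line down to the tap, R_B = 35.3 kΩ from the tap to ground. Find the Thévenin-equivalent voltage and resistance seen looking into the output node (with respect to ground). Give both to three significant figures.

V_th = 5.39 V, R_th = 29.5 kΩ

V_th is the open-circuit tap voltage: 32.9 × 35.3/(180 + 35.3) = 5.39 V.
With the supply zeroed, R_A and R_B appear in parallel from the tap: R_th = R_A‖R_B = (180 × 35.3)/215.3 = 29.5 kΩ.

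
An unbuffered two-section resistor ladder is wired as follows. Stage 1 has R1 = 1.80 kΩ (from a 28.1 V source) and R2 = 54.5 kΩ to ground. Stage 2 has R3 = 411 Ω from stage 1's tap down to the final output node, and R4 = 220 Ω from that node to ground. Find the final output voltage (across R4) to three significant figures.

V_out ≈ 2.52 V

Stage 2 presents R3+R4 = 631.0 Ω as a load on stage 1's tap.
Stage 1's lower leg becomes R2‖(R3+R4) = 623.8 Ω, so V_mid = 28.1 × 623.8/2424 = 7.232 V.
Stage 2 is itself unloaded: V_out = V_mid × R4/(R3+R4) = 7.232 × 220/631.0 = 2.52 V.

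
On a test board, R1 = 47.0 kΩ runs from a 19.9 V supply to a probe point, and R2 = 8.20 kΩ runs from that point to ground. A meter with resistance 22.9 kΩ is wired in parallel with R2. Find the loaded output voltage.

The load sits in parallel with R2: R2‖R_L = (8.20 × 22.9) / (8.20 + 22.9) = 6.038 kΩ.
V_out = 19.9 × 6.038 / (47.0 + 6.038) = 19.9 × 6.038/53.04 = 2.27 V.

V_out ≈ 2.27 V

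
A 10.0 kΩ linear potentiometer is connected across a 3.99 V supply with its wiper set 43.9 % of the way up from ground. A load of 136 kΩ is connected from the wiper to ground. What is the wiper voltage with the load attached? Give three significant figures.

The wiper splits the pot into (1−α)R = 5.610 kΩ above and αR = 4.390 kΩ below.
Lower section ‖ load = 4.253 kΩ.
V_wiper = 3.99 × 4.253/(5.610 + 4.253) = 1.72 V.

V ≈ 1.72 V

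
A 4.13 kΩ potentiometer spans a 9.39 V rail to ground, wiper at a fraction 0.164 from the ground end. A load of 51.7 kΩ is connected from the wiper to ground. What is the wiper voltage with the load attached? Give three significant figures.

V ≈ 1.52 V

The wiper splits the pot into (1−α)R = 3453 Ω above and αR = 677.3 Ω below.
Lower section ‖ load = 668.6 Ω.
V_wiper = 9.39 × 668.6/(3453 + 668.6) = 1.52 V.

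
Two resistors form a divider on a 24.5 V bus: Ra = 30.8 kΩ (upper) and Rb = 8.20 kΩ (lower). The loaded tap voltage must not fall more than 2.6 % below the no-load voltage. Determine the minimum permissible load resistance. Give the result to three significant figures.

R_L(min) ≈ 243 kΩ

Output resistance R_th = Ra‖Rb = (30.8 × 8.20)/39.00 = 6.476 kΩ.
The fractional drop is R_th/(R_th + R_L); requiring this ≤ 0.0260 gives R_L ≥ R_th(1/0.0260 − 1) = 6.476 × 37.46 = 243 kΩ.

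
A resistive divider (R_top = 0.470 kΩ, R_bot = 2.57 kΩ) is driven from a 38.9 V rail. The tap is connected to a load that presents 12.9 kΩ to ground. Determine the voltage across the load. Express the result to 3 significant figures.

V_out ≈ 31.9 V

The load sits in parallel with R_bot: R_bot‖R_L = (2570 × 12900) / (2570 + 12900) = 2143 Ω.
V_out = 38.9 × 2143 / (470 + 2143) = 38.9 × 2143/2613 = 31.9 V.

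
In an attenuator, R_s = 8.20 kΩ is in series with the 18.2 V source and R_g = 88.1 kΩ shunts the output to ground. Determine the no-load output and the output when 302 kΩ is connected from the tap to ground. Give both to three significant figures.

Open-circuit: V = 18.2 × 88.1/(8.20 + 88.1) = 16.7 V.
With the load, R_g becomes R_g‖R_L = 68.20 kΩ, so V = 18.2 × 68.20/76.40 = 16.2 V.

Unloaded: 16.7 V; loaded: 16.2 V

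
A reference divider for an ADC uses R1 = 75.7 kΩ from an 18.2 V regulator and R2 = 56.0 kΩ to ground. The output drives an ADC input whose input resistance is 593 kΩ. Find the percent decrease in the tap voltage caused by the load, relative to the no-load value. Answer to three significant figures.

5.15 %

The divider's output (Thévenin) resistance is R1‖R2 = 32.19 kΩ.
Fractional drop under load = R_th/(R_th + R_L) = 32.19 / (32.19 + 593) = 0.05149.
So the output falls by 5.15 %.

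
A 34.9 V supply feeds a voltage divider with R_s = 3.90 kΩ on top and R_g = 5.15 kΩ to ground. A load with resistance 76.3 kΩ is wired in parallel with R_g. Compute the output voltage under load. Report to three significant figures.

V_out ≈ 19.3 V

The load sits in parallel with R_g: R_g‖R_L = (5.15 × 76.3) / (5.15 + 76.3) = 4.824 kΩ.
V_out = 34.9 × 4.824 / (3.90 + 4.824) = 34.9 × 4.824/8.724 = 19.3 V.
(Unloaded it would have been 19.9 V.)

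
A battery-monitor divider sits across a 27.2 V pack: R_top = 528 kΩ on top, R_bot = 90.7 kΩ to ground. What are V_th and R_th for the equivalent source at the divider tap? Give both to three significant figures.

V_th = 3.99 V, R_th = 77.4 kΩ

V_th is the open-circuit tap voltage: 27.2 × 90.7/(528 + 90.7) = 3.99 V.
With the supply zeroed, R_top and R_bot appear in parallel from the tap: R_th = R_top‖R_bot = (528 × 90.7)/618.7 = 77.4 kΩ.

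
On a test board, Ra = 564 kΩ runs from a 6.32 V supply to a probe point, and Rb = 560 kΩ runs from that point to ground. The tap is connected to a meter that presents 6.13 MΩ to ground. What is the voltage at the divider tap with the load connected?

V_out ≈ 3.01 V

The load sits in parallel with Rb: Rb‖R_L = (560 × 6130) / (560 + 6130) = 513.1 kΩ.
V_out = 6.32 × 513.1 / (564 + 513.1) = 6.32 × 513.1/1077 = 3.01 V.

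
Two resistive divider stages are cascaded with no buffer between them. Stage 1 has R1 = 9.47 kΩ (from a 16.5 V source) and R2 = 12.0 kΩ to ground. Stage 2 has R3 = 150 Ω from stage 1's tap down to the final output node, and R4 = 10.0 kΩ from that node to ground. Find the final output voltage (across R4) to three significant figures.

Stage 2 presents R3+R4 = 10150 Ω as a load on stage 1's tap.
Stage 1's lower leg becomes R2‖(R3+R4) = 5499 Ω, so V_mid = 16.5 × 5499/14970 = 6.061 V.
Stage 2 is itself unloaded: V_out = V_mid × R4/(R3+R4) = 6.061 × 10000/10150 = 5.97 V.

V_out ≈ 5.97 V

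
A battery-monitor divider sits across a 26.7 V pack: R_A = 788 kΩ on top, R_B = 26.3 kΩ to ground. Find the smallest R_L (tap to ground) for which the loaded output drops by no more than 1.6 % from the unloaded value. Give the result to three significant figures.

Output resistance R_th = R_A‖R_B = (788 × 26.3)/814.3 = 25.45 kΩ.
The fractional drop is R_th/(R_th + R_L); requiring this ≤ 0.0160 gives R_L ≥ R_th(1/0.0160 − 1) = 25.45 × 61.50 = 1.57 MΩ.

R_L(min) ≈ 1.57 MΩ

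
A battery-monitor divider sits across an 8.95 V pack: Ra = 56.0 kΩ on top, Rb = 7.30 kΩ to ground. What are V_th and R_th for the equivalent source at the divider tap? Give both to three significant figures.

V_th = 1.03 V, R_th = 6.46 kΩ

V_th is the open-circuit tap voltage: 8.95 × 7.30/(56.0 + 7.30) = 1.03 V.
With the supply zeroed, Ra and Rb appear in parallel from the tap: R_th = Ra‖Rb = (56.0 × 7.30)/63.30 = 6.46 kΩ.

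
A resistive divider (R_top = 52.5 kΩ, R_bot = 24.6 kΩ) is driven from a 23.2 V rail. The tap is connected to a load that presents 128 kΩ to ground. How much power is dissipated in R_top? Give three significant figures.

Total resistance from the source is R_top + (R_bot‖R_L) = 73.13 kΩ, so I = 23.2/73.13 kΩ = 0.3172 mA.
P = I²·R_top = (0.3172 mA)² × 52.5 kΩ = 5.28 mW.

P ≈ 5.28 mW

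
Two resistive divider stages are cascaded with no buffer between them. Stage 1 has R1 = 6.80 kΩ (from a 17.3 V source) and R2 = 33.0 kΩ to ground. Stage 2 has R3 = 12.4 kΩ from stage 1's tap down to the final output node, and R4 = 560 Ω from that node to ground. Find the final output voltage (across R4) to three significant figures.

Stage 2 presents R3+R4 = 12960 Ω as a load on stage 1's tap.
Stage 1's lower leg becomes R2‖(R3+R4) = 9305 Ω, so V_mid = 17.3 × 9305/16110 = 9.996 V.
Stage 2 is itself unloaded: V_out = V_mid × R4/(R3+R4) = 9.996 × 560/12960 = 0.432 V.

V_out ≈ 0.432 V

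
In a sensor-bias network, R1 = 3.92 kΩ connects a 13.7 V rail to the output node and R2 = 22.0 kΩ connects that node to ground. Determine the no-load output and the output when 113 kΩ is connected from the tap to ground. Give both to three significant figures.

Unloaded: 11.6 V; loaded: 11.3 V

Open-circuit: V = 13.7 × 22.0/(3.92 + 22.0) = 11.6 V.
With the load, R2 becomes R2‖R_L = 18.41 kΩ, so V = 13.7 × 18.41/22.33 = 11.3 V.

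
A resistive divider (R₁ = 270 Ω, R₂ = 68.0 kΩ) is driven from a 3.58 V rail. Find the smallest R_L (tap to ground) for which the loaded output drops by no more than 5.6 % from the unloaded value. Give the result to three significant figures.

Output resistance R_th = R₁‖R₂ = (270 × 68000)/68270 = 268.9 Ω.
The fractional drop is R_th/(R_th + R_L); requiring this ≤ 0.0560 gives R_L ≥ R_th(1/0.0560 − 1) = 268.9 × 16.86 = 4.53 kΩ.

R_L(min) ≈ 4.53 kΩ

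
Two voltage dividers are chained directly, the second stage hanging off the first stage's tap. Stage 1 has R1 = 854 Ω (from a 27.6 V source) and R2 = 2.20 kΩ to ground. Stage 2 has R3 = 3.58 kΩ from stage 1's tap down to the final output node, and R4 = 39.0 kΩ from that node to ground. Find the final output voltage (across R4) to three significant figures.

Stage 2 presents R3+R4 = 42580 Ω as a load on stage 1's tap.
Stage 1's lower leg becomes R2‖(R3+R4) = 2092 Ω, so V_mid = 27.6 × 2092/2946 = 19.60 V.
Stage 2 is itself unloaded: V_out = V_mid × R4/(R3+R4) = 19.60 × 39000/42580 = 18.0 V.

V_out ≈ 18.0 V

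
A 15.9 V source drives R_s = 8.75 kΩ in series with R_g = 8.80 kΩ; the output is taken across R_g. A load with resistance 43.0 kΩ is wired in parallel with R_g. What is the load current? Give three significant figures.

R_g‖R_L = 7.305 kΩ; V_out = 15.9 × 7.305/16.06 = 7.234 V.
I_L = V_out / R_L = 7.234 / 43.0 kΩ = 0.168 mA.

I_L ≈ 0.168 mA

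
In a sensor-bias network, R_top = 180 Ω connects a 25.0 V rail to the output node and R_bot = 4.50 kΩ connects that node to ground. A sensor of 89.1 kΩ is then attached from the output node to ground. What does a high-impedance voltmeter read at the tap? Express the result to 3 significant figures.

V_out ≈ 24.0 V

The load sits in parallel with R_bot: R_bot‖R_L = (4500 × 89100) / (4500 + 89100) = 4284 Ω.
V_out = 25.0 × 4284 / (180 + 4284) = 25.0 × 4284/4464 = 24.0 V.
(Unloaded it would have been 24.0 V.)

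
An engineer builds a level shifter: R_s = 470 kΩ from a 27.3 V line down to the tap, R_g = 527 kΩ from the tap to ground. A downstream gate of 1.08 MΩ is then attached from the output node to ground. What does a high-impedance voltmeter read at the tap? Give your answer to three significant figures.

V_out ≈ 11.7 V

The load sits in parallel with R_g: R_g‖R_L = (527 × 1080) / (527 + 1080) = 354.2 kΩ.
V_out = 27.3 × 354.2 / (470 + 354.2) = 27.3 × 354.2/824.2 = 11.7 V.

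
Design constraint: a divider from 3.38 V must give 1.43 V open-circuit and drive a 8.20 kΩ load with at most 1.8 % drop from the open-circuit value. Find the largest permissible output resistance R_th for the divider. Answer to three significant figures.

Loading drop = R_th/(R_th + R_L) ≤ 0.0180, so R_th ≤ R_L · ε/(1−ε) = 8.20 kΩ × 0.0180/0.9820 = 150 Ω.

R_th ≤ 150 Ω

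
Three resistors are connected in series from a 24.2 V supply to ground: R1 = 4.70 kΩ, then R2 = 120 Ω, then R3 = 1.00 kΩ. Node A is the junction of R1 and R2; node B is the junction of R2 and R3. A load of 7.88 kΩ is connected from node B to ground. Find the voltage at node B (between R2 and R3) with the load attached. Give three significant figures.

V ≈ 3.76 V

At node B, R3 is in parallel with the load: R3‖R_L = 887.4 Ω.
Below node A the resistance is R2 + (R3‖R_L) = 1007 Ω, so V_A = 24.2 × 1007/5707 = 4.271 V.
Then V_B = V_A × (R3‖R_L)/(R2 + R3‖R_L) = 4.271 × 887.4/1007 = 3.76 V.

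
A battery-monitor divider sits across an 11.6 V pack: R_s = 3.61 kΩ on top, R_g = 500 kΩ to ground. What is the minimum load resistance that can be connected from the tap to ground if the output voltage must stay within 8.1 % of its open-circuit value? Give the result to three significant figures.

Output resistance R_th = R_s‖R_g = (3.61 × 500)/503.6 = 3.584 kΩ.
The fractional drop is R_th/(R_th + R_L); requiring this ≤ 0.0810 gives R_L ≥ R_th(1/0.0810 − 1) = 3.584 × 11.35 = 40.7 kΩ.

R_L(min) ≈ 40.7 kΩ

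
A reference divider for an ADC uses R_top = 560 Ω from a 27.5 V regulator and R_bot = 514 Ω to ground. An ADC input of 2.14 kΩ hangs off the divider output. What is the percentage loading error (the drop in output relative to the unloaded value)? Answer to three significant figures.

11.1 %

Unloaded V = 27.5 × 514/1074 = 13.161 V.
Loaded: R_bot‖R_L = 414.5 Ω, giving V = 27.5 × 414.5/974.5 = 11.696 V.
Drop = (13.161 − 11.696) / 13.161 = 11.1 %.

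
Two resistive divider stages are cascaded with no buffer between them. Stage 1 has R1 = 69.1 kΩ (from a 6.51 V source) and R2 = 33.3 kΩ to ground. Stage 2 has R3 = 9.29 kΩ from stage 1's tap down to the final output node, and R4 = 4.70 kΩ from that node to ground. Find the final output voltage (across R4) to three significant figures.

V_out ≈ 0.273 V

Stage 2 presents R3+R4 = 13.99 kΩ as a load on stage 1's tap.
Stage 1's lower leg becomes R2‖(R3+R4) = 9.851 kΩ, so V_mid = 6.51 × 9.851/78.95 = 0.8123 V.
Stage 2 is itself unloaded: V_out = V_mid × R4/(R3+R4) = 0.8123 × 4.70/13.99 = 0.273 V.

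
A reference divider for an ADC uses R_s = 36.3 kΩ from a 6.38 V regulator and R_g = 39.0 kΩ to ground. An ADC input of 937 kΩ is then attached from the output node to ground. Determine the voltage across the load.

The load sits in parallel with R_g: R_g‖R_L = (39.0 × 937) / (39.0 + 937) = 37.44 kΩ.
V_out = 6.38 × 37.44 / (36.3 + 37.44) = 6.38 × 37.44/73.74 = 3.24 V.
(Unloaded it would have been 3.30 V.)

V_out ≈ 3.24 V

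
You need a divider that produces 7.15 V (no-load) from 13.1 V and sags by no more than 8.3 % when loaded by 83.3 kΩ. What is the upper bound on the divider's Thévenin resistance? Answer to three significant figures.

R_th ≤ 7.54 kΩ

Loading drop = R_th/(R_th + R_L) ≤ 0.0830, so R_th ≤ R_L · ε/(1−ε) = 83.3 kΩ × 0.0830/0.9170 = 7.54 kΩ.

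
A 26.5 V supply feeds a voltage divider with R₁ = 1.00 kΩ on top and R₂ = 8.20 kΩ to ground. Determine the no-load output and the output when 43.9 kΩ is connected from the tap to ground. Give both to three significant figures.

Unloaded: 23.6 V; loaded: 23.1 V

Open-circuit: V = 26.5 × 8.20/(1.00 + 8.20) = 23.6 V.
With the load, R₂ becomes R₂‖R_L = 6.909 kΩ, so V = 26.5 × 6.909/7.909 = 23.1 V.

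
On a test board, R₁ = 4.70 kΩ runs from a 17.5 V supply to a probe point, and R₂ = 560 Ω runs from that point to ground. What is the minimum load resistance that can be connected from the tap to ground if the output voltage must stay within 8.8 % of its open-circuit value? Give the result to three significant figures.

Output resistance R_th = R₁‖R₂ = (4700 × 560)/5260 = 500.4 Ω.
The fractional drop is R_th/(R_th + R_L); requiring this ≤ 0.0880 gives R_L ≥ R_th(1/0.0880 − 1) = 500.4 × 10.36 = 5.19 kΩ.

R_L(min) ≈ 5.19 kΩ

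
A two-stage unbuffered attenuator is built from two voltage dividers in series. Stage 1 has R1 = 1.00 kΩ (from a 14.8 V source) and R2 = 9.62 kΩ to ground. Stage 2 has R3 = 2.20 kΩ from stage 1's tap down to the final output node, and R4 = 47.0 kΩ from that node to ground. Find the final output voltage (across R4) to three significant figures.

Stage 2 presents R3+R4 = 49.20 kΩ as a load on stage 1's tap.
Stage 1's lower leg becomes R2‖(R3+R4) = 8.047 kΩ, so V_mid = 14.8 × 8.047/9.047 = 13.16 V.
Stage 2 is itself unloaded: V_out = V_mid × R4/(R3+R4) = 13.16 × 47.0/49.20 = 12.6 V.

V_out ≈ 12.6 V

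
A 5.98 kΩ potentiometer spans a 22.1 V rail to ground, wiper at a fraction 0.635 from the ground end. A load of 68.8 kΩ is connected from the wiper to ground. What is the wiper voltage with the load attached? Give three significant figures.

The wiper splits the pot into (1−α)R = 2.183 kΩ above and αR = 3.797 kΩ below.
Lower section ‖ load = 3.599 kΩ.
V_wiper = 22.1 × 3.599/(2.183 + 3.599) = 13.8 V.

V ≈ 13.8 V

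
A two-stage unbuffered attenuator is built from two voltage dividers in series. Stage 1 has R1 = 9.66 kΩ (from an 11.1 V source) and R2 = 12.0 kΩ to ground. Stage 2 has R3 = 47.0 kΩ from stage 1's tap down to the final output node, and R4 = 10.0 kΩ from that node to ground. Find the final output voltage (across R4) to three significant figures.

Stage 2 presents R3+R4 = 57.00 kΩ as a load on stage 1's tap.
Stage 1's lower leg becomes R2‖(R3+R4) = 9.913 kΩ, so V_mid = 11.1 × 9.913/19.57 = 5.622 V.
Stage 2 is itself unloaded: V_out = V_mid × R4/(R3+R4) = 5.622 × 10.0/57.00 = 0.986 V.

V_out ≈ 0.986 V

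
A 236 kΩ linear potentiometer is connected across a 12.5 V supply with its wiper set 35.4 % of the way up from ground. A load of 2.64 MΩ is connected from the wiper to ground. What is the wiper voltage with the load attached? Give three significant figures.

The wiper splits the pot into (1−α)R = 152.5 kΩ above and αR = 83.54 kΩ below.
Lower section ‖ load = 80.98 kΩ.
V_wiper = 12.5 × 80.98/(152.5 + 80.98) = 4.34 V.

V ≈ 4.34 V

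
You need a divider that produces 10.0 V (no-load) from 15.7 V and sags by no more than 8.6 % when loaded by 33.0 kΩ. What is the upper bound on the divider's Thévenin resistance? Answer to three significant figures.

R_th ≤ 3.11 kΩ

Loading drop = R_th/(R_th + R_L) ≤ 0.0860, so R_th ≤ R_L · ε/(1−ε) = 33.0 kΩ × 0.0860/0.9140 = 3.11 kΩ.
(Any R1, R2 with R2/(R1+R2) = 0.637 and R1‖R2 ≤ 3.11 kΩ will meet the spec.)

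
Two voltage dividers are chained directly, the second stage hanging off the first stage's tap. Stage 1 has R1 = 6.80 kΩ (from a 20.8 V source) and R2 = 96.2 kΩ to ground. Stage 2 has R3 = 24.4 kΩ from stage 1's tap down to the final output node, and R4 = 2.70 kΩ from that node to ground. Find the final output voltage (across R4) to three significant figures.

Stage 2 presents R3+R4 = 27.10 kΩ as a load on stage 1's tap.
Stage 1's lower leg becomes R2‖(R3+R4) = 21.14 kΩ, so V_mid = 20.8 × 21.14/27.94 = 15.74 V.
Stage 2 is itself unloaded: V_out = V_mid × R4/(R3+R4) = 15.74 × 2.70/27.10 = 1.57 V.

V_out ≈ 1.57 V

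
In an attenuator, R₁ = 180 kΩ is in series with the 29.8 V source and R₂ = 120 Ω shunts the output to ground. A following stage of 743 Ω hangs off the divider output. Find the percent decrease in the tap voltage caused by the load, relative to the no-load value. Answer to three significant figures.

Unloaded V = 29.8 × 120/180100 = 0.019853 V.
Loaded: R₂‖R_L = 103.3 Ω, giving V = 29.8 × 103.3/180100 = 0.017094 V.
Drop = (0.019853 − 0.017094) / 0.019853 = 13.9 %.

13.9 %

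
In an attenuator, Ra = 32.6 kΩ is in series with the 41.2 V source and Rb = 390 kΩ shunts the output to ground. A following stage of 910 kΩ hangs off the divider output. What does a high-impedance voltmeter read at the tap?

V_out ≈ 36.8 V

The load sits in parallel with Rb: Rb‖R_L = (390 × 910) / (390 + 910) = 273.0 kΩ.
V_out = 41.2 × 273.0 / (32.6 + 273.0) = 41.2 × 273.0/305.6 = 36.8 V.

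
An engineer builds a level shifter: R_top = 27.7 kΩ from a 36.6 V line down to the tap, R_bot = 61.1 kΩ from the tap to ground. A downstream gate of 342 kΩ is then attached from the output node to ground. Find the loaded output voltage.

The load sits in parallel with R_bot: R_bot‖R_L = (61.1 × 342) / (61.1 + 342) = 51.84 kΩ.
V_out = 36.6 × 51.84 / (27.7 + 51.84) = 36.6 × 51.84/79.54 = 23.9 V.

V_out ≈ 23.9 V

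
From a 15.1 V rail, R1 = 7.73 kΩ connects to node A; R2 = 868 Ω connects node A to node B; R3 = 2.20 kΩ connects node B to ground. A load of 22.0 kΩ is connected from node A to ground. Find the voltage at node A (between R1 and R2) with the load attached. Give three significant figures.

V ≈ 3.90 V

Below node A the series string R2+R3 = 3068 Ω sits in parallel with the 22000 Ω load: 2693 Ω.
V_A = 15.1 × 2693/(7730 + 2693) = 3.90 V.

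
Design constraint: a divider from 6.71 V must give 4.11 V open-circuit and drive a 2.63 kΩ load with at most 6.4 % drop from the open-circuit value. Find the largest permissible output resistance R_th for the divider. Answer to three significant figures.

R_th ≤ 180 Ω

Loading drop = R_th/(R_th + R_L) ≤ 0.0640, so R_th ≤ R_L · ε/(1−ε) = 2.63 kΩ × 0.0640/0.9360 = 180 Ω.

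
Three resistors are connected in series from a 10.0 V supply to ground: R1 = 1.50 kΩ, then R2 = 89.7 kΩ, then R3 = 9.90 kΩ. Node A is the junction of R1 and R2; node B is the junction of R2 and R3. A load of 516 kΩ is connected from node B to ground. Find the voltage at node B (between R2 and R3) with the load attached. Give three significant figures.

At node B, R3 is in parallel with the load: R3‖R_L = 9.714 kΩ.
Below node A the resistance is R2 + (R3‖R_L) = 99.41 kΩ, so V_A = 10.0 × 99.41/100.9 = 9.851 V.
Then V_B = V_A × (R3‖R_L)/(R2 + R3‖R_L) = 9.851 × 9.714/99.41 = 0.963 V.

V ≈ 0.963 V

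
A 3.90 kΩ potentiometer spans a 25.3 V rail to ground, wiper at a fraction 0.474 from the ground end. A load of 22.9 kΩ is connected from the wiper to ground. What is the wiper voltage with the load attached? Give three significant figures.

V ≈ 11.5 V

The wiper splits the pot into (1−α)R = 2.051 kΩ above and αR = 1.849 kΩ below.
Lower section ‖ load = 1.711 kΩ.
V_wiper = 25.3 × 1.711/(2.051 + 1.711) = 11.5 V.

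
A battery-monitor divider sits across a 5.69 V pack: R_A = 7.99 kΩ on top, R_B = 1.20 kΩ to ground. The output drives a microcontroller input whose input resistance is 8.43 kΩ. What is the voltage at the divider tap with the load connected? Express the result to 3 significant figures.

V_out ≈ 0.661 V

The load sits in parallel with R_B: R_B‖R_L = (1.20 × 8.43) / (1.20 + 8.43) = 1.050 kΩ.
V_out = 5.69 × 1.050 / (7.99 + 1.050) = 5.69 × 1.050/9.040 = 0.661 V.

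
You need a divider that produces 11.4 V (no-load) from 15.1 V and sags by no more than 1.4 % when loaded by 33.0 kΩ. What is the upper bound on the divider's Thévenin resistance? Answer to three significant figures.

R_th ≤ 469 Ω

Loading drop = R_th/(R_th + R_L) ≤ 0.0140, so R_th ≤ R_L · ε/(1−ε) = 33.0 kΩ × 0.0140/0.9860 = 469 Ω.
(Any R1, R2 with R2/(R1+R2) = 0.755 and R1‖R2 ≤ 469 Ω will meet the spec.)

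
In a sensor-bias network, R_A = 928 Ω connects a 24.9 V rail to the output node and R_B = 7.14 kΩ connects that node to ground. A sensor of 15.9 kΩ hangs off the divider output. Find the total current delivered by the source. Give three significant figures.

I ≈ 4.25 mA

R_B‖R_L = 4927 Ω, so the source sees R_A + R_B‖R_L = 5855 Ω.
I = 24.9 V / 5855 Ω = 4.25 mA.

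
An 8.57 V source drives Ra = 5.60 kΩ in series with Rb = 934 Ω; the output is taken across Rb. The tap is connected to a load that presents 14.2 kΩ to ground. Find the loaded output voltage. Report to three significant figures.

The load sits in parallel with Rb: Rb‖R_L = (934 × 14200) / (934 + 14200) = 876.4 Ω.
V_out = 8.57 × 876.4 / (5600 + 876.4) = 8.57 × 876.4/6476 = 1.16 V.

V_out ≈ 1.16 V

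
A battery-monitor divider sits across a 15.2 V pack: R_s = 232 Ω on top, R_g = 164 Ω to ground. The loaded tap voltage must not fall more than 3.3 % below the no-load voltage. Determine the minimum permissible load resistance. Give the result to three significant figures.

Output resistance R_th = R_s‖R_g = (232 × 164)/396.0 = 96.08 Ω.
The fractional drop is R_th/(R_th + R_L); requiring this ≤ 0.0330 gives R_L ≥ R_th(1/0.0330 − 1) = 96.08 × 29.30 = 2.82 kΩ.

R_L(min) ≈ 2.82 kΩ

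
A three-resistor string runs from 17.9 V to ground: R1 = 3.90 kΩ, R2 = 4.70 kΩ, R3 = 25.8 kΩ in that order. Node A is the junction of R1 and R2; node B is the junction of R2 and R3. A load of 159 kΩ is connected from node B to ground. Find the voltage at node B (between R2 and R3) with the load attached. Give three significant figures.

V ≈ 12.9 V

At node B, R3 is in parallel with the load: R3‖R_L = 22.20 kΩ.
Below node A the resistance is R2 + (R3‖R_L) = 26.90 kΩ, so V_A = 17.9 × 26.90/30.80 = 15.63 V.
Then V_B = V_A × (R3‖R_L)/(R2 + R3‖R_L) = 15.63 × 22.20/26.90 = 12.9 V.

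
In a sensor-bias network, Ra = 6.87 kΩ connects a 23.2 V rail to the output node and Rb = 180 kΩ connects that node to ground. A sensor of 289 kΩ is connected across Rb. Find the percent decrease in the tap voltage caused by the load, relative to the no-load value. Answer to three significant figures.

The divider's output (Thévenin) resistance is Ra‖Rb = 6.617 kΩ.
Fractional drop under load = R_th/(R_th + R_L) = 6.617 / (6.617 + 289) = 0.02239.
So the output falls by 2.24 %.

2.24 %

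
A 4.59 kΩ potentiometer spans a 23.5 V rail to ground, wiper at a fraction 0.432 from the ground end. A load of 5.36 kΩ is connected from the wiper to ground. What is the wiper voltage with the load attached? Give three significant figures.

The wiper splits the pot into (1−α)R = 2.607 kΩ above and αR = 1.983 kΩ below.
Lower section ‖ load = 1.447 kΩ.
V_wiper = 23.5 × 1.447/(2.607 + 1.447) = 8.39 V.

V ≈ 8.39 V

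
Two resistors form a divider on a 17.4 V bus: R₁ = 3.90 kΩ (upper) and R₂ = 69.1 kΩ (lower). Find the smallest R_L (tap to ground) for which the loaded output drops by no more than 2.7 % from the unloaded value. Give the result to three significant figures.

Output resistance R_th = R₁‖R₂ = (3.90 × 69.1)/73.00 = 3.692 kΩ.
The fractional drop is R_th/(R_th + R_L); requiring this ≤ 0.0270 gives R_L ≥ R_th(1/0.0270 − 1) = 3.692 × 36.04 = 133 kΩ.

R_L(min) ≈ 133 kΩ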